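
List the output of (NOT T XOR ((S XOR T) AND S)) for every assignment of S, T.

S | T | Output
--------------
0 | 0 | 1
0 | 1 | 0
1 | 0 | 0
1 | 1 | 0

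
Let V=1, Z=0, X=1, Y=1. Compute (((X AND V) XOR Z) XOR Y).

Substituting: (((1 AND 1) XOR 0) XOR 1)
= 0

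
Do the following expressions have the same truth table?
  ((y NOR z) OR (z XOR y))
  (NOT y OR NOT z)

Yes, they are equivalent — the two output columns agree on all 4 assignments:
y | z | Expression 1 | Expression 2
-----------------------------------
0 | 0 | 1 | 1
0 | 1 | 1 | 1
1 | 0 | 1 | 1
1 | 1 | 0 | 0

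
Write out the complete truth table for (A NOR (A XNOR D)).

A | D | Output
--------------
0 | 0 | 0
0 | 1 | 1
1 | 0 | 0
1 | 1 | 0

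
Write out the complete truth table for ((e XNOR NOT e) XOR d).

d | e | Output
--------------
0 | 0 | 0
0 | 1 | 0
1 | 0 | 1
1 | 1 | 1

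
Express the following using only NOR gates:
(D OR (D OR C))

((D NOR ((D NOR C) NOR (D NOR C))) NOR (D NOR ((D NOR C) NOR (D NOR C))))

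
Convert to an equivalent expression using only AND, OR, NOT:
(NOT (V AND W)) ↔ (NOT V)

((NOT (V AND W)) AND (NOT V)) OR ((V AND W) AND V)
(Biconditional = both true or both false)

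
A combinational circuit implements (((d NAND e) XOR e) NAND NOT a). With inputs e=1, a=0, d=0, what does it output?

Substituting: (((0 NAND 1) XOR 1) NAND NOT 0)
= 1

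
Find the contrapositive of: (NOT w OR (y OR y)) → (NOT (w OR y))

Contrapositive: (w OR y) → NOT (NOT w OR (y OR y))
Note: A statement and its contrapositive are logically equivalent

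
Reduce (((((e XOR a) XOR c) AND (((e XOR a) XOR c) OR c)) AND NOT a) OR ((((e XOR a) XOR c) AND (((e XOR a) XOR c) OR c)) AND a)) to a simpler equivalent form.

By distribution ((E AND v) OR (E AND NOT v) = E) then absorption (E AND (E OR v) = E):
= ((e XOR a) XOR c)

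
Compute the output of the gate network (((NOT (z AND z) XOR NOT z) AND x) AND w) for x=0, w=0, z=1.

Substituting: (((NOT (1 AND 1) XOR NOT 1) AND 0) AND 0)
= 0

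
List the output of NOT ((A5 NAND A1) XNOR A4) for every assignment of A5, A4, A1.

A5 | A4 | A1 | Output
---------------------
0 | 0 | 0 | 1
0 | 0 | 1 | 1
0 | 1 | 0 | 0
0 | 1 | 1 | 0
1 | 0 | 0 | 1
1 | 0 | 1 | 0
1 | 1 | 0 | 0
1 | 1 | 1 | 1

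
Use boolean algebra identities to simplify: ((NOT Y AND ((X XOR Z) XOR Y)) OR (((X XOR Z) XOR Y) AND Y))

By distribution ((E AND v) OR (E AND NOT v) = E):
= ((X XOR Z) XOR Y)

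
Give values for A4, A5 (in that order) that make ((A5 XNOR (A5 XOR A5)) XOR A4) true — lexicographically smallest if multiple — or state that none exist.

A4=0, A5=0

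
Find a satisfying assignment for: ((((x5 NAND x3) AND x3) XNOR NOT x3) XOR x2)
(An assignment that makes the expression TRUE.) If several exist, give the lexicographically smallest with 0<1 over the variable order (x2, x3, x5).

x2=0, x3=1, x5=1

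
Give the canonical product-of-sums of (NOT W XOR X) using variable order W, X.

ΠM(1, 2) = (W OR NOT X) AND (NOT W OR X)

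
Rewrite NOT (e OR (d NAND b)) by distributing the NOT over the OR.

NOT e AND NOT (d NAND b)
De Morgan's: NOT(OR of terms) = AND of negations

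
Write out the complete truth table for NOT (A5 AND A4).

A5 | A4 | Output
----------------
0 | 0 | 1
0 | 1 | 1
1 | 0 | 1
1 | 1 | 0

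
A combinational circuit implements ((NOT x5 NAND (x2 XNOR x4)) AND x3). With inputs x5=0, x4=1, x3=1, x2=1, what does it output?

Substituting: ((NOT 0 NAND (1 XNOR 1)) AND 1)
= 0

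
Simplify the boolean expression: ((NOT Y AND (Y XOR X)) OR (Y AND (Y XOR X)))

By distribution ((E AND v) OR (E AND NOT v) = E):
= (Y XOR X)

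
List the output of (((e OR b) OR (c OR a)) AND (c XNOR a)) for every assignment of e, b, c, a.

e | b | c | a | Output
----------------------
0 | 0 | 0 | 0 | 0
0 | 0 | 0 | 1 | 0
0 | 0 | 1 | 0 | 0
0 | 0 | 1 | 1 | 1
0 | 1 | 0 | 0 | 1
0 | 1 | 0 | 1 | 0
0 | 1 | 1 | 0 | 0
0 | 1 | 1 | 1 | 1
1 | 0 | 0 | 0 | 1
1 | 0 | 0 | 1 | 0
1 | 0 | 1 | 0 | 0
1 | 0 | 1 | 1 | 1
1 | 1 | 0 | 0 | 1
1 | 1 | 0 | 1 | 0
1 | 1 | 1 | 0 | 0
1 | 1 | 1 | 1 | 1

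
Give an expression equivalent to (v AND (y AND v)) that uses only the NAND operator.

((v NAND ((y NAND v) NAND (y NAND v))) NAND (v NAND ((y NAND v) NAND (y NAND v))))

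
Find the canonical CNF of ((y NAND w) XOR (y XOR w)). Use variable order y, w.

(y OR NOT w) AND (NOT y OR w) AND (NOT y OR NOT w)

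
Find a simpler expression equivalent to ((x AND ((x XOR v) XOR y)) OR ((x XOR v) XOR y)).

By absorption (E OR (E AND v) = E):
= ((x XOR v) XOR y)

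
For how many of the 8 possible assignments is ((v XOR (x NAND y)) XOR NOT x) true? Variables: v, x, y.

Satisfying assignments: (0,1,0), (1,0,0), (1,0,1), (1,1,1)
Count: 4 out of 8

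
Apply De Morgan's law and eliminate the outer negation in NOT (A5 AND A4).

NOT A5 OR NOT A4
De Morgan's: NOT(AND of terms) = OR of negations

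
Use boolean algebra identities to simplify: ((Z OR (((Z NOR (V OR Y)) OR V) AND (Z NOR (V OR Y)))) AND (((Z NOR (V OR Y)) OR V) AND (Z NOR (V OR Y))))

By absorption (E AND (E OR v) = E) then absorption (E AND (E OR v) = E):
= (Z NOR (V OR Y))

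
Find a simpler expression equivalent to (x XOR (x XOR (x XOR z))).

By XOR self-cancellation ((E XOR v) XOR v = E):
= (x XOR z)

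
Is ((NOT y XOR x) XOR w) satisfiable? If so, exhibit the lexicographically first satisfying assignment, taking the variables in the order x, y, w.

x=0, y=0, w=0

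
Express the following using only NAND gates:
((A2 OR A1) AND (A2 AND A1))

((((A2 NAND A2) NAND (A1 NAND A1)) NAND ((A2 NAND A1) NAND (A2 NAND A1))) NAND (((A2 NAND A2) NAND (A1 NAND A1)) NAND ((A2 NAND A1) NAND (A2 NAND A1))))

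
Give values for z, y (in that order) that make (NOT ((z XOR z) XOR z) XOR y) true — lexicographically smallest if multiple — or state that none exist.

z=0, y=0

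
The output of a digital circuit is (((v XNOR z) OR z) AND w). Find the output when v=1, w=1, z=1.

Substituting: (((1 XNOR 1) OR 1) AND 1)
= 1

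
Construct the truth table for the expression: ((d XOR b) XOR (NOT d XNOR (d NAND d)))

d | b | Output
--------------
0 | 0 | 1
0 | 1 | 0
1 | 0 | 0
1 | 1 | 1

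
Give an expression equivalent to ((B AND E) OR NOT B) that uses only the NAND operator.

((((B NAND E) NAND (B NAND E)) NAND ((B NAND E) NAND (B NAND E))) NAND ((B NAND B) NAND (B NAND B)))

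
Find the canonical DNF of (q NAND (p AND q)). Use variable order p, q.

(NOT p AND NOT q) OR (NOT p AND q) OR (p AND NOT q)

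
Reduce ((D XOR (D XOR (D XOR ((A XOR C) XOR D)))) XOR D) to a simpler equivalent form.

By XOR self-cancellation ((E XOR v) XOR v = E) then XOR self-cancellation ((E XOR v) XOR v = E):
= ((A XOR C) XOR D)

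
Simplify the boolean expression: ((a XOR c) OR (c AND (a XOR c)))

By absorption (E OR (E AND v) = E):
= (a XOR c)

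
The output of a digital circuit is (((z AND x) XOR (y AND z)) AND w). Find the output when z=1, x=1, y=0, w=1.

Substituting: (((1 AND 1) XOR (0 AND 1)) AND 1)
= 1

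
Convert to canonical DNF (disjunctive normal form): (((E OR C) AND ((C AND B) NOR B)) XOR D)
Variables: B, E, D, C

(NOT B AND NOT E AND NOT D AND C) OR (NOT B AND NOT E AND D AND NOT C) OR (NOT B AND E AND NOT D AND NOT C) OR (NOT B AND E AND NOT D AND C) OR (B AND NOT E AND D AND NOT C) OR (B AND NOT E AND D AND C) OR (B AND E AND D AND NOT C) OR (B AND E AND D AND C)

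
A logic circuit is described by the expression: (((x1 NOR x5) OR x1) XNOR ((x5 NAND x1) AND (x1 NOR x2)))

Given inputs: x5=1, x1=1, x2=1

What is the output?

Substituting: (((1 NOR 1) OR 1) XNOR ((1 NAND 1) AND (1 NOR 1)))
= 0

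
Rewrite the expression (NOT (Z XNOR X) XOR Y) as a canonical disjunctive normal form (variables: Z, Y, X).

(NOT Z AND NOT Y AND X) OR (NOT Z AND Y AND NOT X) OR (Z AND NOT Y AND NOT X) OR (Z AND Y AND X)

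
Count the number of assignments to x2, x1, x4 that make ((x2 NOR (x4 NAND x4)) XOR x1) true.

Satisfying assignments: (0,0,1), (0,1,0), (1,1,0), (1,1,1)
Count: 4 out of 8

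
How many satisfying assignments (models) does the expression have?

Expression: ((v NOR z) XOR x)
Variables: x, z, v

Satisfying assignments: (0,0,0), (1,0,1), (1,1,0), (1,1,1)
Count: 4 out of 8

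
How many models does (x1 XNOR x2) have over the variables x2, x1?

Satisfying assignments: (0,0), (1,1)
Count: 2 out of 4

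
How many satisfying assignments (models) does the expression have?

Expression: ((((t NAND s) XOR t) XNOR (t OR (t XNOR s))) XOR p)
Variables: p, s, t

Satisfying assignments: (0,0,0), (0,1,1), (1,0,1), (1,1,0)
Count: 4 out of 8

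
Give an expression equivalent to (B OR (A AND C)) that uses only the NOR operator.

((B NOR ((A NOR A) NOR (C NOR C))) NOR (B NOR ((A NOR A) NOR (C NOR C))))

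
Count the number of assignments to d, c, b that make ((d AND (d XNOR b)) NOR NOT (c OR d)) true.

Satisfying assignments: (0,1,0), (0,1,1), (1,0,0), (1,1,0)
Count: 4 out of 8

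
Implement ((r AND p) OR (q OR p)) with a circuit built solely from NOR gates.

((((r NOR r) NOR (p NOR p)) NOR ((q NOR p) NOR (q NOR p))) NOR (((r NOR r) NOR (p NOR p)) NOR ((q NOR p) NOR (q NOR p))))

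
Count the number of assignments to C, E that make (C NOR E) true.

Satisfying assignments: (0,0)
Count: 1 out of 4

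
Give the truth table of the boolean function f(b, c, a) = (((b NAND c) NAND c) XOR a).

b | c | a | Output
------------------
0 | 0 | 0 | 1
0 | 0 | 1 | 0
0 | 1 | 0 | 0
0 | 1 | 1 | 1
1 | 0 | 0 | 1
1 | 0 | 1 | 0
1 | 1 | 0 | 1
1 | 1 | 1 | 0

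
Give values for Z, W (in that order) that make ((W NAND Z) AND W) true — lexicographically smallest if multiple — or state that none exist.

Z=0, W=1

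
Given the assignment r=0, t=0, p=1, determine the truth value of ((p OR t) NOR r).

Substituting: ((1 OR 0) NOR 0)
= 0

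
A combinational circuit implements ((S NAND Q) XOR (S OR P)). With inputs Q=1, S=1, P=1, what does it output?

Substituting: ((1 NAND 1) XOR (1 OR 1))
= 1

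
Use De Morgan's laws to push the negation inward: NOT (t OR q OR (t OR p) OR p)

NOT t AND NOT q AND NOT (t OR p) AND NOT p
De Morgan's: NOT(OR of terms) = AND of negations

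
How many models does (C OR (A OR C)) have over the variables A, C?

Satisfying assignments: (0,1), (1,0), (1,1)
Count: 3 out of 4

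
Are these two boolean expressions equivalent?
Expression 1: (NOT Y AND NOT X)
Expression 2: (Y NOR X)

Yes, they are equivalent — the two output columns agree on all 4 assignments:
Y | X | Expression 1 | Expression 2
-----------------------------------
0 | 0 | 1 | 1
0 | 1 | 0 | 0
1 | 0 | 0 | 0
1 | 1 | 0 | 0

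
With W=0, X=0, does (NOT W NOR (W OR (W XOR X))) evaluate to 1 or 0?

Substituting: (NOT 0 NOR (0 OR (0 XOR 0)))
= 0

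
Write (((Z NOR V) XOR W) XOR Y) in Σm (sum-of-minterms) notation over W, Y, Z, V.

Σm(0, 5, 6, 7, 9, 10, 11, 12) = (NOT W AND NOT Y AND NOT Z AND NOT V) OR (NOT W AND Y AND NOT Z AND V) OR (NOT W AND Y AND Z AND NOT V) OR (NOT W AND Y AND Z AND V) OR (W AND NOT Y AND NOT Z AND V) OR (W AND NOT Y AND Z AND NOT V) OR (W AND NOT Y AND Z AND V) OR (W AND Y AND NOT Z AND NOT V)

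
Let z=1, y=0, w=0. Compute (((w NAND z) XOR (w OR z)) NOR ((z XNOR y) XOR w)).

Substituting: (((0 NAND 1) XOR (0 OR 1)) NOR ((1 XNOR 0) XOR 0))
= 1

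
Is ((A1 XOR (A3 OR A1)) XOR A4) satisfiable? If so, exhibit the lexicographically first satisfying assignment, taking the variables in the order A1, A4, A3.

A1=0, A4=0, A3=1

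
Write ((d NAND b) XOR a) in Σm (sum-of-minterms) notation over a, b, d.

Σm(0, 1, 2, 7) = (NOT a AND NOT b AND NOT d) OR (NOT a AND NOT b AND d) OR (NOT a AND b AND NOT d) OR (a AND b AND d)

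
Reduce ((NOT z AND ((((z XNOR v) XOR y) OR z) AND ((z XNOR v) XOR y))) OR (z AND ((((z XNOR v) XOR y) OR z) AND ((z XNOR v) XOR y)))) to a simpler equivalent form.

By distribution ((E AND v) OR (E AND NOT v) = E) then absorption (E AND (E OR v) = E):
= ((z XNOR v) XOR y)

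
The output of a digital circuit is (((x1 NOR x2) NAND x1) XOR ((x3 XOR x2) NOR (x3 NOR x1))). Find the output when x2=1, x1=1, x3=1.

Substituting: (((1 NOR 1) NAND 1) XOR ((1 XOR 1) NOR (1 NOR 1)))
= 0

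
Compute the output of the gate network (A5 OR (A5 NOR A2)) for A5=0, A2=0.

Substituting: (0 OR (0 NOR 0))
= 1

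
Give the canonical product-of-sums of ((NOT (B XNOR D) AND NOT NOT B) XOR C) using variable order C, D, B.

ΠM(0, 2, 3, 5) = (C OR D OR B) AND (C OR NOT D OR B) AND (C OR NOT D OR NOT B) AND (NOT C OR D OR NOT B)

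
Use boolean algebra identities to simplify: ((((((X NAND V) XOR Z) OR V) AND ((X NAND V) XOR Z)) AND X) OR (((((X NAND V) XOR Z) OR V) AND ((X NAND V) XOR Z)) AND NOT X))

By distribution ((E AND v) OR (E AND NOT v) = E) then absorption (E AND (E OR v) = E):
= ((X NAND V) XOR Z)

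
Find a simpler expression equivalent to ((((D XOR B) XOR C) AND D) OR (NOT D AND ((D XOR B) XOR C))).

By distribution ((E AND v) OR (E AND NOT v) = E):
= ((D XOR B) XOR C)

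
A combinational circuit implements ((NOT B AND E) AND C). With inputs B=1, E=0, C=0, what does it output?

Substituting: ((NOT 1 AND 0) AND 0)
= 0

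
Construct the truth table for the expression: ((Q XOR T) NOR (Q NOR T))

T | Q | Output
--------------
0 | 0 | 0
0 | 1 | 0
1 | 0 | 0
1 | 1 | 1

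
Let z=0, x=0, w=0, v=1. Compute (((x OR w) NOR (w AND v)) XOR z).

Substituting: (((0 OR 0) NOR (0 AND 1)) XOR 0)
= 1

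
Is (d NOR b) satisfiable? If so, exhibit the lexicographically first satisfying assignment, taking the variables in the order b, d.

b=0, d=0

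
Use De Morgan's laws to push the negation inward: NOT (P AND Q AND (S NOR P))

NOT P OR NOT Q OR NOT (S NOR P)
De Morgan's: NOT(AND of terms) = OR of negations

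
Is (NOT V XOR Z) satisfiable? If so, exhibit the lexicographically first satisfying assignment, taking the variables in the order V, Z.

V=0, Z=0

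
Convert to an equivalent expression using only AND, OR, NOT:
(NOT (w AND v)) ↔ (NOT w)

((NOT (w AND v)) AND (NOT w)) OR ((w AND v) AND w)
(Biconditional = both true or both false)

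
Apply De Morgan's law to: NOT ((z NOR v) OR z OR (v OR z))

NOT (z NOR v) AND NOT z AND NOT (v OR z)
De Morgan's: NOT(OR of terms) = AND of negations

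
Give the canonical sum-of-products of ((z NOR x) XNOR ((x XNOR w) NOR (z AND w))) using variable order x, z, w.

Σm(1, 2, 3, 5, 7) = (NOT x AND NOT z AND w) OR (NOT x AND z AND NOT w) OR (NOT x AND z AND w) OR (x AND NOT z AND w) OR (x AND z AND w)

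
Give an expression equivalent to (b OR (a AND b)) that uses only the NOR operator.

((b NOR ((a NOR a) NOR (b NOR b))) NOR (b NOR ((a NOR a) NOR (b NOR b))))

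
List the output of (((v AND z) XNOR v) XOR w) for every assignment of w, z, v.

w | z | v | Output
------------------
0 | 0 | 0 | 1
0 | 0 | 1 | 0
0 | 1 | 0 | 1
0 | 1 | 1 | 1
1 | 0 | 0 | 0
1 | 0 | 1 | 1
1 | 1 | 0 | 0
1 | 1 | 1 | 0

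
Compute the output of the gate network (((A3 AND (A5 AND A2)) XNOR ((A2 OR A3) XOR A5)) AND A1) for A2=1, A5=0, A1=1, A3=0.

Substituting: (((0 AND (0 AND 1)) XNOR ((1 OR 0) XOR 0)) AND 1)
= 0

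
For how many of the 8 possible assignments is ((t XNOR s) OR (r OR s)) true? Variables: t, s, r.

Satisfying assignments: (0,0,0), (0,0,1), (0,1,0), (0,1,1), (1,0,1), (1,1,0), (1,1,1)
Count: 7 out of 8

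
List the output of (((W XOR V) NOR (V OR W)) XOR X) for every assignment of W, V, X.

W | V | X | Output
------------------
0 | 0 | 0 | 1
0 | 0 | 1 | 0
0 | 1 | 0 | 0
0 | 1 | 1 | 1
1 | 0 | 0 | 0
1 | 0 | 1 | 1
1 | 1 | 0 | 0
1 | 1 | 1 | 1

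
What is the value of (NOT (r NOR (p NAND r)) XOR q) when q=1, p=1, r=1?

Substituting: (NOT (1 NOR (1 NAND 1)) XOR 1)
= 0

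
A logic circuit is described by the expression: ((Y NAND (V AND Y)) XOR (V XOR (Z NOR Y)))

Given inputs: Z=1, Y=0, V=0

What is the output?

Substituting: ((0 NAND (0 AND 0)) XOR (0 XOR (1 NOR 0)))
= 1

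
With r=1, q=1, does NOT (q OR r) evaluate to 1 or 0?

Substituting: NOT (1 OR 1)
= 0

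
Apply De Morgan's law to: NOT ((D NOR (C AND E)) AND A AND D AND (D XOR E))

NOT (D NOR (C AND E)) OR NOT A OR NOT D OR NOT (D XOR E)
De Morgan's: NOT(AND of terms) = OR of negations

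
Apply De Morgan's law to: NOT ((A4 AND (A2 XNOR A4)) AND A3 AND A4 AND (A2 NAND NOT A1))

NOT (A4 AND (A2 XNOR A4)) OR NOT A3 OR NOT A4 OR NOT (A2 NAND NOT A1)
De Morgan's: NOT(AND of terms) = OR of negations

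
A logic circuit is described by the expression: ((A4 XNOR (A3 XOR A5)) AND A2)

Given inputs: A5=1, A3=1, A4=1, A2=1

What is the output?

Substituting: ((1 XNOR (1 XOR 1)) AND 1)
= 0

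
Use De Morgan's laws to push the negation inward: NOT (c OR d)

NOT c AND NOT d
De Morgan's: NOT(OR of terms) = AND of negations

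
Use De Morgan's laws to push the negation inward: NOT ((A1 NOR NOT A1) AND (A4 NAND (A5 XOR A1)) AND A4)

NOT (A1 NOR NOT A1) OR NOT (A4 NAND (A5 XOR A1)) OR NOT A4
De Morgan's: NOT(AND of terms) = OR of negations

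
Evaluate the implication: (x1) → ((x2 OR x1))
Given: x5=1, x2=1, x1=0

Antecedent (x1) = 0; consequent ((x2 OR x1)) = 1.
0 → 1 = 1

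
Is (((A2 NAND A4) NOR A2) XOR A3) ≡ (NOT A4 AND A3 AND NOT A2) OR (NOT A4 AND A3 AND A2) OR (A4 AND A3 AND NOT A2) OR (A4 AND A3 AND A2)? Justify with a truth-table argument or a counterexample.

Yes, they are equivalent — the two output columns agree on all 8 assignments:
A4 | A3 | A2 | Expression 1 | Expression 2
------------------------------------------
0 | 0 | 0 | 0 | 0
0 | 0 | 1 | 0 | 0
0 | 1 | 0 | 1 | 1
0 | 1 | 1 | 1 | 1
1 | 0 | 0 | 0 | 0
1 | 0 | 1 | 0 | 0
1 | 1 | 0 | 1 | 1
1 | 1 | 1 | 1 | 1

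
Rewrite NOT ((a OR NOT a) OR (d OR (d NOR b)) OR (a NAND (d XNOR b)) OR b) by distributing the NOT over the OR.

NOT (a OR NOT a) AND NOT (d OR (d NOR b)) AND NOT (a NAND (d XNOR b)) AND NOT b
De Morgan's: NOT(OR of terms) = AND of negations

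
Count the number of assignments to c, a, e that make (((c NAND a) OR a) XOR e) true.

Satisfying assignments: (0,0,0), (0,1,0), (1,0,0), (1,1,0)
Count: 4 out of 8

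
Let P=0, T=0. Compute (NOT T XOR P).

Substituting: (NOT 0 XOR 0)
= 1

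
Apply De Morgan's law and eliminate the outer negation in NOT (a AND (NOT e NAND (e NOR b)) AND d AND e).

NOT a OR NOT (NOT e NAND (e NOR b)) OR NOT d OR NOT e
De Morgan's: NOT(AND of terms) = OR of negations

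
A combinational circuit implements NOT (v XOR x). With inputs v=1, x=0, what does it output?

Substituting: NOT (1 XOR 0)
= 0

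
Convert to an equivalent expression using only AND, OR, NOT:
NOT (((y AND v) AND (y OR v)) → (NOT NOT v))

((y AND v) AND (y OR v)) AND NOT v
(Negated implication: NOT(A → B) = A AND NOT B)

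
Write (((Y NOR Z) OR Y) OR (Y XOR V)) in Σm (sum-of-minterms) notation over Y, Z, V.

Σm(0, 1, 3, 4, 5, 6, 7) = (NOT Y AND NOT Z AND NOT V) OR (NOT Y AND NOT Z AND V) OR (NOT Y AND Z AND V) OR (Y AND NOT Z AND NOT V) OR (Y AND NOT Z AND V) OR (Y AND Z AND NOT V) OR (Y AND Z AND V)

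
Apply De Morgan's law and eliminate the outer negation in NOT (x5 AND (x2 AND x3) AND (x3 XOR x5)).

NOT x5 OR NOT (x2 AND x3) OR NOT (x3 XOR x5)
De Morgan's: NOT(AND of terms) = OR of negations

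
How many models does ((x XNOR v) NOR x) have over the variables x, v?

Satisfying assignments: (0,1)
Count: 1 out of 4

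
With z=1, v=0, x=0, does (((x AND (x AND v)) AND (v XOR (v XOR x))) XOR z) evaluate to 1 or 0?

Substituting: (((0 AND (0 AND 0)) AND (0 XOR (0 XOR 0))) XOR 1)
= 1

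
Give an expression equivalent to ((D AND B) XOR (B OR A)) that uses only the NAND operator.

((((D NAND B) NAND (D NAND B)) NAND (((D NAND B) NAND (D NAND B)) NAND ((B NAND B) NAND (A NAND A)))) NAND (((B NAND B) NAND (A NAND A)) NAND (((D NAND B) NAND (D NAND B)) NAND ((B NAND B) NAND (A NAND A)))))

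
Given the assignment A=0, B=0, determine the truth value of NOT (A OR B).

Substituting: NOT (0 OR 0)
= 1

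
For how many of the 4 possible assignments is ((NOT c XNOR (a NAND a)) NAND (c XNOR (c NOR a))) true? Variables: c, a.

Satisfying assignments: (0,0), (0,1), (1,0), (1,1)
Count: 4 out of 4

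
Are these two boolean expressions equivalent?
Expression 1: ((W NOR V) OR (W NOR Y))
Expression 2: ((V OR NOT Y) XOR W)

No. Counterexample: with V=0, Y=1, W=0, Expression 1 = 1 but Expression 2 = 0.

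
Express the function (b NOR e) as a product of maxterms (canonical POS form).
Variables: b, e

ΠM(1, 2, 3) = (b OR NOT e) AND (NOT b OR e) AND (NOT b OR NOT e)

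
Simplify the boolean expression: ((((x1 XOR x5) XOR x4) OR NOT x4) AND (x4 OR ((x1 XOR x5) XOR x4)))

By distribution ((E OR v) AND (E OR NOT v) = E):
= ((x1 XOR x5) XOR x4)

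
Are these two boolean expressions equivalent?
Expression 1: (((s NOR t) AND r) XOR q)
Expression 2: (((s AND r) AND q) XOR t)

No. Counterexample: with q=0, r=0, t=1, s=0, Expression 1 = 0 but Expression 2 = 1.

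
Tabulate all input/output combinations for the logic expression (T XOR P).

P | T | Output
--------------
0 | 0 | 0
0 | 1 | 1
1 | 0 | 1
1 | 1 | 0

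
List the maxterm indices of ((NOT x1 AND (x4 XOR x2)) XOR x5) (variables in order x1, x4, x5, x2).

ΠM(0, 3, 5, 6, 8, 9, 12, 13) = (x1 OR x4 OR x5 OR x2) AND (x1 OR x4 OR NOT x5 OR NOT x2) AND (x1 OR NOT x4 OR x5 OR NOT x2) AND (x1 OR NOT x4 OR NOT x5 OR x2) AND (NOT x1 OR x4 OR x5 OR x2) AND (NOT x1 OR x4 OR x5 OR NOT x2) AND (NOT x1 OR NOT x4 OR x5 OR x2) AND (NOT x1 OR NOT x4 OR x5 OR NOT x2)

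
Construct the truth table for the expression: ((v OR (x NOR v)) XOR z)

v | x | z | Output
------------------
0 | 0 | 0 | 1
0 | 0 | 1 | 0
0 | 1 | 0 | 0
0 | 1 | 1 | 1
1 | 0 | 0 | 1
1 | 0 | 1 | 0
1 | 1 | 0 | 1
1 | 1 | 1 | 0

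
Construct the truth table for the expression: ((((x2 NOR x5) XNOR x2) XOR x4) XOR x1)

x2 | x5 | x4 | x1 | Output
--------------------------
0 | 0 | 0 | 0 | 0
0 | 0 | 0 | 1 | 1
0 | 0 | 1 | 0 | 1
0 | 0 | 1 | 1 | 0
0 | 1 | 0 | 0 | 1
0 | 1 | 0 | 1 | 0
0 | 1 | 1 | 0 | 0
0 | 1 | 1 | 1 | 1
1 | 0 | 0 | 0 | 0
1 | 0 | 0 | 1 | 1
1 | 0 | 1 | 0 | 1
1 | 0 | 1 | 1 | 0
1 | 1 | 0 | 0 | 0
1 | 1 | 0 | 1 | 1
1 | 1 | 1 | 0 | 1
1 | 1 | 1 | 1 | 0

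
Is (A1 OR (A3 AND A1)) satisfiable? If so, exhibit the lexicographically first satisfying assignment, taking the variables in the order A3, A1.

A3=0, A1=1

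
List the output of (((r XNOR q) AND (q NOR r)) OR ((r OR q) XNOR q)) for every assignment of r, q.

r | q | Output
--------------
0 | 0 | 1
0 | 1 | 1
1 | 0 | 0
1 | 1 | 1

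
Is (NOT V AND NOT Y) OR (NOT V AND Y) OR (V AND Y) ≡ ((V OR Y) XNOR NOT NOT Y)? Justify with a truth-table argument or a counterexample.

Yes, they are equivalent — the two output columns agree on all 4 assignments:
V | Y | Expression 1 | Expression 2
-----------------------------------
0 | 0 | 1 | 1
0 | 1 | 1 | 1
1 | 0 | 0 | 0
1 | 1 | 1 | 1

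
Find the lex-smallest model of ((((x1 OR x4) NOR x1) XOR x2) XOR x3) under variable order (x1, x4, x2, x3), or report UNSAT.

x1=0, x4=0, x2=0, x3=0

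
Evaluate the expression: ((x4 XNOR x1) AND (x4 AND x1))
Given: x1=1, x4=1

Substituting: ((1 XNOR 1) AND (1 AND 1))
= 1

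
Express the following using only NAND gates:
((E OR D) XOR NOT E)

((((E NAND E) NAND (D NAND D)) NAND (((E NAND E) NAND (D NAND D)) NAND (E NAND E))) NAND ((E NAND E) NAND (((E NAND E) NAND (D NAND D)) NAND (E NAND E))))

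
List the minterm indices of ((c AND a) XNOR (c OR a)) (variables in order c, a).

Σm(0, 3) = (NOT c AND NOT a) OR (c AND a)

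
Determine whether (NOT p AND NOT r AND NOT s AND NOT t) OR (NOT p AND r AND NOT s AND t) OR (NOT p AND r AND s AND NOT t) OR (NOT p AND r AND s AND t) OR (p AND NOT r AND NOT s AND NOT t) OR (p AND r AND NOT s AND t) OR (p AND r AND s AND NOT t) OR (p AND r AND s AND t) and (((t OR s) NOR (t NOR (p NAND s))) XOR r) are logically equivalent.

Yes, they are equivalent — the two output columns agree on all 16 assignments:
p | r | s | t | Expression 1 | Expression 2
-------------------------------------------
0 | 0 | 0 | 0 | 1 | 1
0 | 0 | 0 | 1 | 0 | 0
0 | 0 | 1 | 0 | 0 | 0
0 | 0 | 1 | 1 | 0 | 0
0 | 1 | 0 | 0 | 0 | 0
0 | 1 | 0 | 1 | 1 | 1
0 | 1 | 1 | 0 | 1 | 1
0 | 1 | 1 | 1 | 1 | 1
1 | 0 | 0 | 0 | 1 | 1
1 | 0 | 0 | 1 | 0 | 0
1 | 0 | 1 | 0 | 0 | 0
1 | 0 | 1 | 1 | 0 | 0
1 | 1 | 0 | 0 | 0 | 0
1 | 1 | 0 | 1 | 1 | 1
1 | 1 | 1 | 0 | 1 | 1
1 | 1 | 1 | 1 | 1 | 1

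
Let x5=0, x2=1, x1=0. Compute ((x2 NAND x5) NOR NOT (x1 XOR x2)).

Substituting: ((1 NAND 0) NOR NOT (0 XOR 1))
= 0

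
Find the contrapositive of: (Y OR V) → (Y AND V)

Contrapositive: NOT (Y AND V) → NOT (Y OR V)
Note: A statement and its contrapositive are logically equivalent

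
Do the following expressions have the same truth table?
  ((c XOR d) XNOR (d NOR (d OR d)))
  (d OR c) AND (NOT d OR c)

Yes, they are equivalent — the two output columns agree on all 4 assignments:
d | c | Expression 1 | Expression 2
-----------------------------------
0 | 0 | 0 | 0
0 | 1 | 1 | 1
1 | 0 | 0 | 0
1 | 1 | 1 | 1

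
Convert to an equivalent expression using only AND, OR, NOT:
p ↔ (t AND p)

(p AND (t AND p)) OR (NOT p AND NOT (t AND p))
(Biconditional = both true or both false)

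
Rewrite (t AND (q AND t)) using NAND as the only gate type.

((t NAND ((q NAND t) NAND (q NAND t))) NAND (t NAND ((q NAND t) NAND (q NAND t))))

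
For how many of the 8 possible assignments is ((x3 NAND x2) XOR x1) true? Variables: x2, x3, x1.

Satisfying assignments: (0,0,0), (0,1,0), (1,0,0), (1,1,1)
Count: 4 out of 8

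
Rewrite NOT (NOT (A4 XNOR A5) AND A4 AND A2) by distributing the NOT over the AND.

(A4 XNOR A5) OR NOT A4 OR NOT A2
De Morgan's: NOT(AND of terms) = OR of negations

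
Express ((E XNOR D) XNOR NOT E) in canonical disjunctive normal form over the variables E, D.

(NOT E AND NOT D) OR (E AND NOT D)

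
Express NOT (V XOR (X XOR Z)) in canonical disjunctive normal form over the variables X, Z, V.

(NOT X AND NOT Z AND NOT V) OR (NOT X AND Z AND V) OR (X AND NOT Z AND V) OR (X AND Z AND NOT V)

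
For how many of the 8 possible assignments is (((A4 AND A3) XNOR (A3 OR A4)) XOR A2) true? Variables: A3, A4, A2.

Satisfying assignments: (0,0,0), (0,1,1), (1,0,1), (1,1,0)
Count: 4 out of 8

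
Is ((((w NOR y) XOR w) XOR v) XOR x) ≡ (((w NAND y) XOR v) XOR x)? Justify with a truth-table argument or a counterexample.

No. Counterexample: with w=0, v=0, y=1, x=0, Expression 1 = 0 but Expression 2 = 1.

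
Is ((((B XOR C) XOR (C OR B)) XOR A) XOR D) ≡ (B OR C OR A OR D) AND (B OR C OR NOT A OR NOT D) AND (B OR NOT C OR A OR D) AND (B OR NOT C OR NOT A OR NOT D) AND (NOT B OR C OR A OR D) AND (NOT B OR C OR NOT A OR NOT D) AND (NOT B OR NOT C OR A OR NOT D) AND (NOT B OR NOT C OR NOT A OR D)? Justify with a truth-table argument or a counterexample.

Yes, they are equivalent — the two output columns agree on all 16 assignments:
B | C | A | D | Expression 1 | Expression 2
-------------------------------------------
0 | 0 | 0 | 0 | 0 | 0
0 | 0 | 0 | 1 | 1 | 1
0 | 0 | 1 | 0 | 1 | 1
0 | 0 | 1 | 1 | 0 | 0
0 | 1 | 0 | 0 | 0 | 0
0 | 1 | 0 | 1 | 1 | 1
0 | 1 | 1 | 0 | 1 | 1
0 | 1 | 1 | 1 | 0 | 0
1 | 0 | 0 | 0 | 0 | 0
1 | 0 | 0 | 1 | 1 | 1
1 | 0 | 1 | 0 | 1 | 1
1 | 0 | 1 | 1 | 0 | 0
1 | 1 | 0 | 0 | 1 | 1
1 | 1 | 0 | 1 | 0 | 0
1 | 1 | 1 | 0 | 0 | 0
1 | 1 | 1 | 1 | 1 | 1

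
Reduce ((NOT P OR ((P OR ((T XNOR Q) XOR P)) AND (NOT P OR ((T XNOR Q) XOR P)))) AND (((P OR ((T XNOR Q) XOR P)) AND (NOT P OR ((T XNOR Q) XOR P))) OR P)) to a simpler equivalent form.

By distribution ((E OR v) AND (E OR NOT v) = E) then distribution ((E OR v) AND (E OR NOT v) = E):
= ((T XNOR Q) XOR P)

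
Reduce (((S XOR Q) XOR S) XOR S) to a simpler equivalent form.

By XOR self-cancellation ((E XOR v) XOR v = E):
= (S XOR Q)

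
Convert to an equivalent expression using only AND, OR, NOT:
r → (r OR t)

NOT r OR (r OR t)
(Implication elimination: A → B = NOT A OR B)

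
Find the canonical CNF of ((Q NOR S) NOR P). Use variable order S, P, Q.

(S OR P OR Q) AND (S OR NOT P OR Q) AND (S OR NOT P OR NOT Q) AND (NOT S OR NOT P OR Q) AND (NOT S OR NOT P OR NOT Q)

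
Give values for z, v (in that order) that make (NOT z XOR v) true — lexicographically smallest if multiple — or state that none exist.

z=0, v=0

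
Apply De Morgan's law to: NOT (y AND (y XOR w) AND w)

NOT y OR NOT (y XOR w) OR NOT w
De Morgan's: NOT(AND of terms) = OR of negations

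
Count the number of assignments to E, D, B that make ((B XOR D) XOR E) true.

Satisfying assignments: (0,0,1), (0,1,0), (1,0,0), (1,1,1)
Count: 4 out of 8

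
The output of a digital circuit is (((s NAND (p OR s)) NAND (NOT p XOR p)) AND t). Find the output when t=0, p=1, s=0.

Substituting: (((0 NAND (1 OR 0)) NAND (NOT 1 XOR 1)) AND 0)
= 0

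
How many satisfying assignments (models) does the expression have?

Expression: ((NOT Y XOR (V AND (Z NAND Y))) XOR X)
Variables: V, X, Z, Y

Satisfying assignments: (0,0,0,0), (0,0,1,0), (0,1,0,1), (0,1,1,1), (1,0,0,1), (1,1,0,0), (1,1,1,0), (1,1,1,1)
Count: 8 out of 16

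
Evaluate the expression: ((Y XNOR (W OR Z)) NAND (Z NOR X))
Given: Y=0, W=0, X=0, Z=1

Substituting: ((0 XNOR (0 OR 1)) NAND (1 NOR 0))
= 1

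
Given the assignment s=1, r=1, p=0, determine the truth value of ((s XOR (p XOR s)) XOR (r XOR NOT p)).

Substituting: ((1 XOR (0 XOR 1)) XOR (1 XOR NOT 0))
= 0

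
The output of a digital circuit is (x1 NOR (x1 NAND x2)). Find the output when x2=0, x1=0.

Substituting: (0 NOR (0 NAND 0))
= 0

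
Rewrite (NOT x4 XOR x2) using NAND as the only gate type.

(((x4 NAND x4) NAND ((x4 NAND x4) NAND x2)) NAND (x2 NAND ((x4 NAND x4) NAND x2)))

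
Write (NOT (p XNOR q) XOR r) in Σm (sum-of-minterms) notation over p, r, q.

Σm(1, 2, 4, 7) = (NOT p AND NOT r AND q) OR (NOT p AND r AND NOT q) OR (p AND NOT r AND NOT q) OR (p AND r AND q)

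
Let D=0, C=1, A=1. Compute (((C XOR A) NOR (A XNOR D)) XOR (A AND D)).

Substituting: (((1 XOR 1) NOR (1 XNOR 0)) XOR (1 AND 0))
= 1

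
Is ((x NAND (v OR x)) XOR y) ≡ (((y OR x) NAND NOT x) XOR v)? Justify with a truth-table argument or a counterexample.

No. Counterexample: with x=0, y=0, v=1, Expression 1 = 1 but Expression 2 = 0.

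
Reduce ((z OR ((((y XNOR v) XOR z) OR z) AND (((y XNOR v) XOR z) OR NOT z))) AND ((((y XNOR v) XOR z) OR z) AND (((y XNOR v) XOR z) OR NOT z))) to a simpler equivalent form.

By absorption (E AND (E OR v) = E) then distribution ((E OR v) AND (E OR NOT v) = E):
= ((y XNOR v) XOR z)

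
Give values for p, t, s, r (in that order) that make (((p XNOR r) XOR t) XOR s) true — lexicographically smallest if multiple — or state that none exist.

p=0, t=0, s=0, r=0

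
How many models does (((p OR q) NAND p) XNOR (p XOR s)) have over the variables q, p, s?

Satisfying assignments: (0,0,1), (0,1,1), (1,0,1), (1,1,1)
Count: 4 out of 8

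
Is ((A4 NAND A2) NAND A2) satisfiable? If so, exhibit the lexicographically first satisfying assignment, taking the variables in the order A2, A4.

A2=0, A4=0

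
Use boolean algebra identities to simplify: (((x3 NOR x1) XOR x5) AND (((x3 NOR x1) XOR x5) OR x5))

By absorption (E AND (E OR v) = E):
= ((x3 NOR x1) XOR x5)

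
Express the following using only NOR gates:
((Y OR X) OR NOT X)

((((Y NOR X) NOR (Y NOR X)) NOR (X NOR X)) NOR (((Y NOR X) NOR (Y NOR X)) NOR (X NOR X)))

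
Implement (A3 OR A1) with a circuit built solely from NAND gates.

((A3 NAND A3) NAND (A1 NAND A1))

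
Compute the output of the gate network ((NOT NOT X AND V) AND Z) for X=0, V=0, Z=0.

Substituting: ((NOT NOT 0 AND 0) AND 0)
= 0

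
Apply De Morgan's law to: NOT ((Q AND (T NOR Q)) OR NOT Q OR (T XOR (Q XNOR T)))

NOT (Q AND (T NOR Q)) AND Q AND NOT (T XOR (Q XNOR T))
De Morgan's: NOT(OR of terms) = AND of negations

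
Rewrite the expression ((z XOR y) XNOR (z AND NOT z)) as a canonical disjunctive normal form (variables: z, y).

(NOT z AND NOT y) OR (z AND y)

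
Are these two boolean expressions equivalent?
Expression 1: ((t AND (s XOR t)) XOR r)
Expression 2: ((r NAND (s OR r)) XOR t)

No. Counterexample: with s=0, r=0, t=0, Expression 1 = 0 but Expression 2 = 1.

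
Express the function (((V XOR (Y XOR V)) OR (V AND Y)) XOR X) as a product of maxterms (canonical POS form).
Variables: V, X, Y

ΠM(0, 3, 4, 7) = (V OR X OR Y) AND (V OR NOT X OR NOT Y) AND (NOT V OR X OR Y) AND (NOT V OR NOT X OR NOT Y)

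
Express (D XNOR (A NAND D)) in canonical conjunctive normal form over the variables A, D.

(A OR D) AND (NOT A OR D) AND (NOT A OR NOT D)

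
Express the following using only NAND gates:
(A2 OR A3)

((A2 NAND A2) NAND (A3 NAND A3))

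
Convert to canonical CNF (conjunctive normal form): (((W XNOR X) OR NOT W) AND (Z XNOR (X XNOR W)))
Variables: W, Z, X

(W OR Z OR X) AND (W OR NOT Z OR NOT X) AND (NOT W OR Z OR X) AND (NOT W OR Z OR NOT X) AND (NOT W OR NOT Z OR X)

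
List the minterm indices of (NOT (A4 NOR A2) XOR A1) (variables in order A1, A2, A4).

Σm(1, 2, 3, 4) = (NOT A1 AND NOT A2 AND A4) OR (NOT A1 AND A2 AND NOT A4) OR (NOT A1 AND A2 AND A4) OR (A1 AND NOT A2 AND NOT A4)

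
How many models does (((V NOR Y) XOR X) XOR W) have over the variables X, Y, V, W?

Satisfying assignments: (0,0,0,0), (0,0,1,1), (0,1,0,1), (0,1,1,1), (1,0,0,1), (1,0,1,0), (1,1,0,0), (1,1,1,0)
Count: 8 out of 16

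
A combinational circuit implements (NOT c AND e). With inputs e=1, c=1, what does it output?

Substituting: (NOT 1 AND 1)
= 0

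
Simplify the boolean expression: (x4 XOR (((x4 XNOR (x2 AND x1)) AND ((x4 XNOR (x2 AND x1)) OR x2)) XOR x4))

By XOR self-cancellation ((E XOR v) XOR v = E) then absorption (E AND (E OR v) = E):
= (x4 XNOR (x2 AND x1))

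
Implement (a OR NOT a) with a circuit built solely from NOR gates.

((a NOR (a NOR a)) NOR (a NOR (a NOR a)))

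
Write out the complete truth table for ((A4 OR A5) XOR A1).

A4 | A5 | A1 | Output
---------------------
0 | 0 | 0 | 0
0 | 0 | 1 | 1
0 | 1 | 0 | 1
0 | 1 | 1 | 0
1 | 0 | 0 | 1
1 | 0 | 1 | 0
1 | 1 | 0 | 1
1 | 1 | 1 | 0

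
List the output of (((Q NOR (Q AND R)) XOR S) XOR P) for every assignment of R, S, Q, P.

R | S | Q | P | Output
----------------------
0 | 0 | 0 | 0 | 1
0 | 0 | 0 | 1 | 0
0 | 0 | 1 | 0 | 0
0 | 0 | 1 | 1 | 1
0 | 1 | 0 | 0 | 0
0 | 1 | 0 | 1 | 1
0 | 1 | 1 | 0 | 1
0 | 1 | 1 | 1 | 0
1 | 0 | 0 | 0 | 1
1 | 0 | 0 | 1 | 0
1 | 0 | 1 | 0 | 0
1 | 0 | 1 | 1 | 1
1 | 1 | 0 | 0 | 0
1 | 1 | 0 | 1 | 1
1 | 1 | 1 | 0 | 1
1 | 1 | 1 | 1 | 0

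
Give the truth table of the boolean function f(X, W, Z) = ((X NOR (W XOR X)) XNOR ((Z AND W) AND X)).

X | W | Z | Output
------------------
0 | 0 | 0 | 0
0 | 0 | 1 | 0
0 | 1 | 0 | 1
0 | 1 | 1 | 1
1 | 0 | 0 | 1
1 | 0 | 1 | 1
1 | 1 | 0 | 1
1 | 1 | 1 | 0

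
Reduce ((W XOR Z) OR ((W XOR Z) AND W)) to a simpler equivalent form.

By absorption (E OR (E AND v) = E):
= (W XOR Z)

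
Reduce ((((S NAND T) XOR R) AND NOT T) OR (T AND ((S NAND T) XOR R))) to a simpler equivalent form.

By distribution ((E AND v) OR (E AND NOT v) = E):
= ((S NAND T) XOR R)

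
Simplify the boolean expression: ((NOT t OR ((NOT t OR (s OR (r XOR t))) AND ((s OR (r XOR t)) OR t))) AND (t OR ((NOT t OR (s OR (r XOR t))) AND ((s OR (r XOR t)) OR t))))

By distribution ((E OR v) AND (E OR NOT v) = E) then distribution ((E OR v) AND (E OR NOT v) = E):
= (s OR (r XOR t))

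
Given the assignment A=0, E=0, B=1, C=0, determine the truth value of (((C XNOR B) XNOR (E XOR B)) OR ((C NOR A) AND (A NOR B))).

Substituting: (((0 XNOR 1) XNOR (0 XOR 1)) OR ((0 NOR 0) AND (0 NOR 1)))
= 0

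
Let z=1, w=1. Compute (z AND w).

Substituting: (1 AND 1)
= 1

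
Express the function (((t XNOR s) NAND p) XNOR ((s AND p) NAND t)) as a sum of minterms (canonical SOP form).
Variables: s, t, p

Σm(0, 2, 3, 4, 5, 6, 7) = (NOT s AND NOT t AND NOT p) OR (NOT s AND t AND NOT p) OR (NOT s AND t AND p) OR (s AND NOT t AND NOT p) OR (s AND NOT t AND p) OR (s AND t AND NOT p) OR (s AND t AND p)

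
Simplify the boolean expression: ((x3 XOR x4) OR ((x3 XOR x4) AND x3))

By absorption (E OR (E AND v) = E):
= (x3 XOR x4)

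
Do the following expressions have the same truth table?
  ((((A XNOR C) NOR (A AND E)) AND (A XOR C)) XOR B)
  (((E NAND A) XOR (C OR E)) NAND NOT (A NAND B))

No. Counterexample: with B=0, A=0, E=0, C=0, Expression 1 = 0 but Expression 2 = 1.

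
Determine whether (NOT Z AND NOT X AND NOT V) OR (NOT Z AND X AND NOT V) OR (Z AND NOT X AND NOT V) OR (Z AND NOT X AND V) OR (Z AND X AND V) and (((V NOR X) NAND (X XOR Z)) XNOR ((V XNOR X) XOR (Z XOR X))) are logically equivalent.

Yes, they are equivalent — the two output columns agree on all 8 assignments:
Z | X | V | Expression 1 | Expression 2
---------------------------------------
0 | 0 | 0 | 1 | 1
0 | 0 | 1 | 0 | 0
0 | 1 | 0 | 1 | 1
0 | 1 | 1 | 0 | 0
1 | 0 | 0 | 1 | 1
1 | 0 | 1 | 1 | 1
1 | 1 | 0 | 0 | 0
1 | 1 | 1 | 1 | 1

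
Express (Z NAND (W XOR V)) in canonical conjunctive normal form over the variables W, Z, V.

(W OR NOT Z OR NOT V) AND (NOT W OR NOT Z OR V)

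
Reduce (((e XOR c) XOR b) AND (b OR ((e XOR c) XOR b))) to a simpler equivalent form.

By absorption (E AND (E OR v) = E):
= ((e XOR c) XOR b)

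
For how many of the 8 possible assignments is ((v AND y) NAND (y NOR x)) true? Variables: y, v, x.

Satisfying assignments: (0,0,0), (0,0,1), (0,1,0), (0,1,1), (1,0,0), (1,0,1), (1,1,0), (1,1,1)
Count: 8 out of 8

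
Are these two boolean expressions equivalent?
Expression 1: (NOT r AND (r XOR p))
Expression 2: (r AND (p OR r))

No. Counterexample: with r=0, p=1, Expression 1 = 1 but Expression 2 = 0.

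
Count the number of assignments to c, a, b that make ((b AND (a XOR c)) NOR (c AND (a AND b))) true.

Satisfying assignments: (0,0,0), (0,0,1), (0,1,0), (1,0,0), (1,1,0)
Count: 5 out of 8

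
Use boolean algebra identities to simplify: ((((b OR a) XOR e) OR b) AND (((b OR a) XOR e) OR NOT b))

By distribution ((E OR v) AND (E OR NOT v) = E):
= ((b OR a) XOR e)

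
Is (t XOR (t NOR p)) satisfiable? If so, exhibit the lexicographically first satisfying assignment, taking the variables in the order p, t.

p=0, t=0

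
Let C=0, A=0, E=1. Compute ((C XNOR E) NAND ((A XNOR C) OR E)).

Substituting: ((0 XNOR 1) NAND ((0 XNOR 0) OR 1))
= 1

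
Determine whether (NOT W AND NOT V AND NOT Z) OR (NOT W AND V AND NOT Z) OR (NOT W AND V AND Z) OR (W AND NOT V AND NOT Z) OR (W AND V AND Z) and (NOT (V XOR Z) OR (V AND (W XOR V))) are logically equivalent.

Yes, they are equivalent — the two output columns agree on all 8 assignments:
W | V | Z | Expression 1 | Expression 2
---------------------------------------
0 | 0 | 0 | 1 | 1
0 | 0 | 1 | 0 | 0
0 | 1 | 0 | 1 | 1
0 | 1 | 1 | 1 | 1
1 | 0 | 0 | 1 | 1
1 | 0 | 1 | 0 | 0
1 | 1 | 0 | 0 | 0
1 | 1 | 1 | 1 | 1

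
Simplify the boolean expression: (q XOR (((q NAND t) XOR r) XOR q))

By XOR self-cancellation ((E XOR v) XOR v = E):
= ((q NAND t) XOR r)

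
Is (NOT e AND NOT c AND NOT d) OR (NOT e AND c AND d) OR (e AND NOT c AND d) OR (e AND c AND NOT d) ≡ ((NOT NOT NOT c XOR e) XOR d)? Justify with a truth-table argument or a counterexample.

Yes, they are equivalent — the two output columns agree on all 8 assignments:
e | c | d | Expression 1 | Expression 2
---------------------------------------
0 | 0 | 0 | 1 | 1
0 | 0 | 1 | 0 | 0
0 | 1 | 0 | 0 | 0
0 | 1 | 1 | 1 | 1
1 | 0 | 0 | 0 | 0
1 | 0 | 1 | 1 | 1
1 | 1 | 0 | 1 | 1
1 | 1 | 1 | 0 | 0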